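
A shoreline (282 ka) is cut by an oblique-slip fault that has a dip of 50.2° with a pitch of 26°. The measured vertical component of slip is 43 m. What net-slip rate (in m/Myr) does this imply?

453 m/Myr

dip-slip = throw / sin(dip) = 43 / sin(50.2°) = 55.97 m
net slip = dip-slip / sin(rake) = 55.97 / sin(26°) = 127.7 m
rate = 127.7 m / 282 ka = 0.000453 m/yr = 453 m/Myr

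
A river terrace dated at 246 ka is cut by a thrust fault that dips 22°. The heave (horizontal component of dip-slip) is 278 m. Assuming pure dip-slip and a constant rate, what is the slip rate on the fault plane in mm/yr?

1.22 mm/yr

dip-slip = heave / cos(dip) = 278 m / cos(22°) = 299.8 m
rate = 299.8 m / 246 ka = 0.00122 m/yr = 1.22 mm/yr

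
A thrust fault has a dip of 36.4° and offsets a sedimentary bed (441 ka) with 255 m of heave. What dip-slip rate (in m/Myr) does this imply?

dip-slip = heave / cos(dip) = 255 m / cos(36.4°) = 316.8 m
rate = 316.8 m / 441 ka = 0.000718 m/yr = 718 m/Myr

718 m/Myr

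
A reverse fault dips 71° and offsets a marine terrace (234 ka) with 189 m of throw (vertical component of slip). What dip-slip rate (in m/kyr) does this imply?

0.854 m/kyr

dip-slip = throw / sin(dip) = 189 m / sin(71°) = 199.9 m
rate = 199.9 m / 234 ka = 0.000854 m/yr = 0.854 m/kyr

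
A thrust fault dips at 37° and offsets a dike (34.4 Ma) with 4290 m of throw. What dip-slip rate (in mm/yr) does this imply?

0.207 mm/yr

dip-slip = throw / sin(dip) = 4290 m / sin(37°) = 7128 m
rate = 7128 m / 34.4 Ma = 0.000207 m/yr = 0.207 mm/yr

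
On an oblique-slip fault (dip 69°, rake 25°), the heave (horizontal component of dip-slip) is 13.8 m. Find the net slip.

dip-slip = heave / cos(dip) = 13.8 / cos(69°) = 38.51 m
net slip = dip-slip / sin(rake) = 38.51 / sin(25°) = 91.1 m

91.1 m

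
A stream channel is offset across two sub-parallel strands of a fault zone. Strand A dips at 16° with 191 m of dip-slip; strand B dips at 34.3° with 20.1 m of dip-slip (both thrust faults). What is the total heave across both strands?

200 m

heave_A = 191 × cos(16°) = 183.6 m
heave_B = 20.1 × cos(34.3°) = 16.60 m
total = 183.6 + 16.60 = 200 m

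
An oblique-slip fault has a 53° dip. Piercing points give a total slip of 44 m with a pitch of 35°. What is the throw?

dip-slip = net slip × sin(rake) = 44 m × sin(35°) = 25.24 m
throw = dip-slip × sin(dip) = 25.24 × sin(53°) = 20.2 m

20.2 m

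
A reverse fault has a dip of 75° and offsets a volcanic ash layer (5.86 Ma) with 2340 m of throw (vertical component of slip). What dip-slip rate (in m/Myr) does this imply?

413 m/Myr

dip-slip = throw / sin(dip) = 2340 m / sin(75°) = 2423 m
rate = 2423 m / 5.86 Ma = 0.000413 m/yr = 413 m/Myr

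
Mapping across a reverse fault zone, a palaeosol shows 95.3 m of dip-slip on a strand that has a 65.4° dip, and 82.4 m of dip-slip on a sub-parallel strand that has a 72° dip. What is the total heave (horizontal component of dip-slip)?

65.1 m

heave_A = 95.3 × cos(65.4°) = 39.67 m
heave_B = 82.4 × cos(72°) = 25.46 m
total = 39.67 + 25.46 = 65.1 m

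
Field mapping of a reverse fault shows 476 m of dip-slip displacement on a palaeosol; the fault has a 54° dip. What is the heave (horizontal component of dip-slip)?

heave = dip-slip × cos(dip) = 476 m × cos(54°) = 280 m

280 m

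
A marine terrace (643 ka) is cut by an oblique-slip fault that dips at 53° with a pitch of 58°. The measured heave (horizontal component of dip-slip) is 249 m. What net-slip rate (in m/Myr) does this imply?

dip-slip = heave / cos(dip) = 249 / cos(53°) = 413.7 m
net slip = dip-slip / sin(rake) = 413.7 / sin(58°) = 487.9 m
rate = 487.9 m / 643 ka = 0.000759 m/yr = 759 m/Myr

759 m/Myr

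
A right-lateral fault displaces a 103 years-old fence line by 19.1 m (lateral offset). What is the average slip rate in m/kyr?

185 m/kyr

rate = 19.1 m / 103 years = 0.185 m/yr = 185 m/kyr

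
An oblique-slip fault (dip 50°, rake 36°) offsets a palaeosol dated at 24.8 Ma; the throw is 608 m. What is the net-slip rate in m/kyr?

0.0544 m/kyr

dip-slip = throw / sin(dip) = 608 / sin(50°) = 793.7 m
net slip = dip-slip / sin(rake) = 793.7 / sin(36°) = 1350 m
rate = 1350 m / 24.8 Ma = 0.0000544 m/yr = 0.0544 m/kyr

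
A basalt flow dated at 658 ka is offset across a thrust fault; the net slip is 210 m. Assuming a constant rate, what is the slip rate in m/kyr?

0.319 m/kyr

rate = 210 m / 658 ka = 0.000319 m/yr = 0.319 m/kyr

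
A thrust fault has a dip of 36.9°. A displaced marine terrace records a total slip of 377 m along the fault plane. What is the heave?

heave = dip-slip × cos(dip) = 377 m × cos(36.9°) = 301 m

301 m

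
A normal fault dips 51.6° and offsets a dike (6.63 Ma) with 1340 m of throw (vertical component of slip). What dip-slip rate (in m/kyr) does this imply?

dip-slip = throw / sin(dip) = 1340 m / sin(51.6°) = 1710 m
rate = 1710 m / 6.63 Ma = 0.000258 m/yr = 0.258 m/kyr

0.258 m/kyr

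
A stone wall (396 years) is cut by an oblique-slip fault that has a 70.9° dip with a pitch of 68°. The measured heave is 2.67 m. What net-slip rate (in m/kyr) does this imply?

22.2 m/kyr

dip-slip = heave / cos(dip) = 2.67 / cos(70.9°) = 8.160 m
net slip = dip-slip / sin(rake) = 8.160 / sin(68°) = 8.801 m
rate = 8.801 m / 396 years = 0.0222 m/yr = 22.2 m/kyr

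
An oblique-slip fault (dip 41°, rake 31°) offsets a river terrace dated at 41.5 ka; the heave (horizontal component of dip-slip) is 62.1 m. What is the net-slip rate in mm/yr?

3.85 mm/yr

dip-slip = heave / cos(dip) = 62.1 / cos(41°) = 82.28 m
net slip = dip-slip / sin(rake) = 82.28 / sin(31°) = 159.8 m
rate = 159.8 m / 41.5 ka = 0.00385 m/yr = 3.85 mm/yr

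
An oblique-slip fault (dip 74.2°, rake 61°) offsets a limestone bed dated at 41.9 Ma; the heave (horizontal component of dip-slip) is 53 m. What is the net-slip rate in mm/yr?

0.00531 mm/yr

dip-slip = heave / cos(dip) = 53 / cos(74.2°) = 194.7 m
net slip = dip-slip / sin(rake) = 194.7 / sin(61°) = 222.6 m
rate = 222.6 m / 41.9 Ma = 0.00000531 m/yr = 0.00531 mm/yr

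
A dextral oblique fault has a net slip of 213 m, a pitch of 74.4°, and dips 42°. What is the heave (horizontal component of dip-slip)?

152 m

dip-slip = net slip × sin(rake) = 213 m × sin(74.4°) = 205.2 m
heave = dip-slip × cos(dip) = 205.2 × cos(42°) = 152 m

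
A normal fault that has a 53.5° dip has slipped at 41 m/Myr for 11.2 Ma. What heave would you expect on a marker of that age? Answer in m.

273 m

dip-slip = rate × time = 41 m/Myr × 11.2 Ma = 459.2 m
heave = dip-slip × cos(dip) = 459.2 × cos(53.5°) = 273 m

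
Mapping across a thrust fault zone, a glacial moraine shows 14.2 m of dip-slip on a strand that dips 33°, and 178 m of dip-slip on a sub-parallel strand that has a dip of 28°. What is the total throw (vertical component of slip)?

throw_A = 14.2 × sin(33°) = 7.734 m
throw_B = 178 × sin(28°) = 83.57 m
total = 7.734 + 83.57 = 91.3 m

91.3 m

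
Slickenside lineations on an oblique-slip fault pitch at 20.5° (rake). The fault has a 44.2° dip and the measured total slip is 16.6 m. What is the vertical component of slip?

4.05 m

dip-slip = net slip × sin(rake) = 16.6 m × sin(20.5°) = 5.813 m
throw = dip-slip × sin(dip) = 5.813 × sin(44.2°) = 4.05 m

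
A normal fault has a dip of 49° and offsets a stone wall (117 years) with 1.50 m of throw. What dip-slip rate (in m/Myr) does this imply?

17000 m/Myr

dip-slip = throw / sin(dip) = 1.50 m / sin(49°) = 1.988 m
rate = 1.988 m / 117 years = 0.0170 m/yr = 17000 m/Myr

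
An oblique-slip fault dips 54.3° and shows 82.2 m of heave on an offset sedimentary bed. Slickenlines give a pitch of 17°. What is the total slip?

dip-slip = heave / cos(dip) = 82.2 / cos(54.3°) = 140.9 m
net slip = dip-slip / sin(rake) = 140.9 / sin(17°) = 482 m

482 m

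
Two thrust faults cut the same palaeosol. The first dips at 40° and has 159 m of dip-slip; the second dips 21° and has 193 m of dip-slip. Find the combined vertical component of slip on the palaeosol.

171 m

throw_A = 159 × sin(40°) = 102.2 m
throw_B = 193 × sin(21°) = 69.17 m
total = 102.2 + 69.17 = 171 m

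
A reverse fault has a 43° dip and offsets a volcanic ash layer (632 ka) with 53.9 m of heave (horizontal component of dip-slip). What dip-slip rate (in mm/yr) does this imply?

dip-slip = heave / cos(dip) = 53.9 m / cos(43°) = 73.70 m
rate = 73.70 m / 632 ka = 0.000117 m/yr = 0.117 mm/yr

0.117 mm/yr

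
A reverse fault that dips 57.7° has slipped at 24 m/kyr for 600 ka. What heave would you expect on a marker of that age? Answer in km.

dip-slip = rate × time = 24 m/kyr × 600 ka = 14400 m
heave = dip-slip × cos(dip) = 14400 × cos(57.7°) = 7690 m = 7.69 km

7.69 km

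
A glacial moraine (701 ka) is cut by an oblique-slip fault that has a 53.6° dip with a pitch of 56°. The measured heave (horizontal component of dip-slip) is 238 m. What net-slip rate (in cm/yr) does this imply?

0.0690 cm/yr

dip-slip = heave / cos(dip) = 238 / cos(53.6°) = 401.1 m
net slip = dip-slip / sin(rake) = 401.1 / sin(56°) = 483.8 m
rate = 483.8 m / 701 ka = 0.000690 m/yr = 0.0690 cm/yr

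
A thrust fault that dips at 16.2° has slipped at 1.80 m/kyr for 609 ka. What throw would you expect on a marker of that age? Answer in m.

306 m

dip-slip = rate × time = 1.80 m/kyr × 609 ka = 1096 m
throw = dip-slip × sin(dip) = 1096 × sin(16.2°) = 306 m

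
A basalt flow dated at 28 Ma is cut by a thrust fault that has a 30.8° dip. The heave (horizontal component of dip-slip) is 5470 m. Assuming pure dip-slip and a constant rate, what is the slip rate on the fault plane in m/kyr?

0.227 m/kyr

dip-slip = heave / cos(dip) = 5470 m / cos(30.8°) = 6368 m
rate = 6368 m / 28 Ma = 0.000227 m/yr = 0.227 m/kyr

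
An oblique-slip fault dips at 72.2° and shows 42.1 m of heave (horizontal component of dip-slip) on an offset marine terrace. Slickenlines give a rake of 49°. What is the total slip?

182 m

dip-slip = heave / cos(dip) = 42.1 / cos(72.2°) = 137.7 m
net slip = dip-slip / sin(rake) = 137.7 / sin(49°) = 182 m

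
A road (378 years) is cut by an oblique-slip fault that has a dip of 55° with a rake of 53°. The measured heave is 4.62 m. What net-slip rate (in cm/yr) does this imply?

dip-slip = heave / cos(dip) = 4.62 / cos(55°) = 8.055 m
net slip = dip-slip / sin(rake) = 8.055 / sin(53°) = 10.09 m
rate = 10.09 m / 378 years = 0.0267 m/yr = 2.67 cm/yr

2.67 cm/yr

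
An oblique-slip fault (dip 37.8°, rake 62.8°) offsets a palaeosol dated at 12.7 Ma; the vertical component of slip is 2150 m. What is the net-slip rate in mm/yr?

0.311 mm/yr

dip-slip = throw / sin(dip) = 2150 / sin(37.8°) = 3508 m
net slip = dip-slip / sin(rake) = 3508 / sin(62.8°) = 3944 m
rate = 3944 m / 12.7 Ma = 0.000311 m/yr = 0.311 mm/yr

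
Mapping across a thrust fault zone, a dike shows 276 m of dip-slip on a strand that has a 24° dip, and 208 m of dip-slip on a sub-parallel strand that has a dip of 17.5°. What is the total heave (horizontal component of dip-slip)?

451 m

heave_A = 276 × cos(24°) = 252.1 m
heave_B = 208 × cos(17.5°) = 198.4 m
total = 252.1 + 198.4 = 451 m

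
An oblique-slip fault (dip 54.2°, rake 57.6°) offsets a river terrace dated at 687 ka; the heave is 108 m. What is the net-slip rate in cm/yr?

0.0318 cm/yr

dip-slip = heave / cos(dip) = 108 / cos(54.2°) = 184.6 m
net slip = dip-slip / sin(rake) = 184.6 / sin(57.6°) = 218.7 m
rate = 218.7 m / 687 ka = 0.000318 m/yr = 0.0318 cm/yr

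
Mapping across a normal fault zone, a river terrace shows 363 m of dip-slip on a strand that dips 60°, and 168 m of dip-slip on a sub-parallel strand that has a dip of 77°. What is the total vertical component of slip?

478 m

throw_A = 363 × sin(60°) = 314.4 m
throw_B = 168 × sin(77°) = 163.7 m
total = 314.4 + 163.7 = 478 m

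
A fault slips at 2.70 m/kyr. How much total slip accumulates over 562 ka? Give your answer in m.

slip = rate × time = 2.70 m/kyr × 562 ka = 1520 m

1520 m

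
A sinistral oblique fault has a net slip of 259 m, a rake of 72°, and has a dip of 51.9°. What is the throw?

dip-slip = net slip × sin(rake) = 259 m × sin(72°) = 246.3 m
throw = dip-slip × sin(dip) = 246.3 × sin(51.9°) = 194 m

194 m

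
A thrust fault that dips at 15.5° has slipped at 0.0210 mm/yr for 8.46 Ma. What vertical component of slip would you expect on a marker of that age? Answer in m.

dip-slip = rate × time = 0.0210 mm/yr × 8.46 Ma = 177.7 m
throw = dip-slip × sin(dip) = 177.7 × sin(15.5°) = 47.5 m

47.5 m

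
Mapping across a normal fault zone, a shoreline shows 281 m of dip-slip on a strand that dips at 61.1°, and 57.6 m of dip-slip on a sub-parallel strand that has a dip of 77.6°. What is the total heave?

148 m

heave_A = 281 × cos(61.1°) = 135.8 m
heave_B = 57.6 × cos(77.6°) = 12.37 m
total = 135.8 + 12.37 = 148 m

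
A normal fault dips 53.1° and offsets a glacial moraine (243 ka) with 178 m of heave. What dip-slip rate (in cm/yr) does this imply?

dip-slip = heave / cos(dip) = 178 m / cos(53.1°) = 296.5 m
rate = 296.5 m / 243 ka = 0.00122 m/yr = 0.122 cm/yr

0.122 cm/yr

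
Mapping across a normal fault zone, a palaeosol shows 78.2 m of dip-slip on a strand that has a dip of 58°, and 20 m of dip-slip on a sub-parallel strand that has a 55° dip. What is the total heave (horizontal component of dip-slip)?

heave_A = 78.2 × cos(58°) = 41.44 m
heave_B = 20 × cos(55°) = 11.47 m
total = 41.44 + 11.47 = 52.9 m

52.9 m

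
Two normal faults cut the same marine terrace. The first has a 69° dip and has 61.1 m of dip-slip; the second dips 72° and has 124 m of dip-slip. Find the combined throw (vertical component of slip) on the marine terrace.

175 m

throw_A = 61.1 × sin(69°) = 57.04 m
throw_B = 124 × sin(72°) = 117.9 m
total = 57.04 + 117.9 = 175 m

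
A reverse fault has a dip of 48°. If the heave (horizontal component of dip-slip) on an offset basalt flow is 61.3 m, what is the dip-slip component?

dip-slip = heave / cos(dip) = 61.3 / cos(48°) = 91.6 m

91.6 m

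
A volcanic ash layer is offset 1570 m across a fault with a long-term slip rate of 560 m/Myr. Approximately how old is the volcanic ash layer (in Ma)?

2.80 Ma

age = offset / rate = 1570 m / (560 m/Myr) = 2.8e+06 yr = 2.80 Ma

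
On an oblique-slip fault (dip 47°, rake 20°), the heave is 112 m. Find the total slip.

480 m

dip-slip = heave / cos(dip) = 112 / cos(47°) = 164.2 m
net slip = dip-slip / sin(rake) = 164.2 / sin(20°) = 480 m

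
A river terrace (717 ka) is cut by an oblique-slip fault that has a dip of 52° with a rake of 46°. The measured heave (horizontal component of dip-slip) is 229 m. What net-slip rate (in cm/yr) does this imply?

0.0721 cm/yr

dip-slip = heave / cos(dip) = 229 / cos(52°) = 372 m
net slip = dip-slip / sin(rake) = 372 / sin(46°) = 517.1 m
rate = 517.1 m / 717 ka = 0.000721 m/yr = 0.0721 cm/yr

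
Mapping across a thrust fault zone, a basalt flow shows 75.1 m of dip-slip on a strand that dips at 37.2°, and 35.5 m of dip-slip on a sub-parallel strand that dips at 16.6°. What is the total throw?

55.5 m

throw_A = 75.1 × sin(37.2°) = 45.41 m
throw_B = 35.5 × sin(16.6°) = 10.14 m
total = 45.41 + 10.14 = 55.5 m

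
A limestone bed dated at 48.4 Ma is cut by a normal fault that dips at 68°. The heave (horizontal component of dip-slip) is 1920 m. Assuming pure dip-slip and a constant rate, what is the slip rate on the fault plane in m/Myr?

dip-slip = heave / cos(dip) = 1920 m / cos(68°) = 5125 m
rate = 5125 m / 48.4 Ma = 0.000106 m/yr = 106 m/Myr

106 m/Myr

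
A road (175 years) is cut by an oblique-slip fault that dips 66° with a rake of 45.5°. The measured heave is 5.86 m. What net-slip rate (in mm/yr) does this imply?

115 mm/yr

dip-slip = heave / cos(dip) = 5.86 / cos(66°) = 14.41 m
net slip = dip-slip / sin(rake) = 14.41 / sin(45.5°) = 20.20 m
rate = 20.20 m / 175 years = 0.115 m/yr = 115 mm/yr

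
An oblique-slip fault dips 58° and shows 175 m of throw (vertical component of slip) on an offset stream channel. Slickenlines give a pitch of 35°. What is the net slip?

dip-slip = throw / sin(dip) = 175 / sin(58°) = 206.4 m
net slip = dip-slip / sin(rake) = 206.4 / sin(35°) = 360 m

360 m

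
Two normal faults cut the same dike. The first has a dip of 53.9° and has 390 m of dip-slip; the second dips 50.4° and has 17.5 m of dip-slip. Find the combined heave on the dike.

241 m

heave_A = 390 × cos(53.9°) = 229.8 m
heave_B = 17.5 × cos(50.4°) = 11.15 m
total = 229.8 + 11.15 = 241 m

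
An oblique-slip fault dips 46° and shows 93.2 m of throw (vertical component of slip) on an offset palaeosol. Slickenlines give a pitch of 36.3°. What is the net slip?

219 m

dip-slip = throw / sin(dip) = 93.2 / sin(46°) = 129.6 m
net slip = dip-slip / sin(rake) = 129.6 / sin(36.3°) = 219 m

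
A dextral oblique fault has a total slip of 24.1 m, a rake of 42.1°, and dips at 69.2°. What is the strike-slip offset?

17.9 m

strike-slip = net slip × cos(rake) = 24.1 m × cos(42.1°) = 17.9 m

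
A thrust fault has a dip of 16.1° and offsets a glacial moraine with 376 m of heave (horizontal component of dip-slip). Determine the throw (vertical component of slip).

109 m

throw = heave × tan(dip) = 376 × tan(16.1°) = 109 m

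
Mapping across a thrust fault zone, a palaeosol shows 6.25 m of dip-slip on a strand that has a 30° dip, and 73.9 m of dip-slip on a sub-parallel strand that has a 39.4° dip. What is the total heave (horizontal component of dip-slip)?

62.5 m

heave_A = 6.25 × cos(30°) = 5.413 m
heave_B = 73.9 × cos(39.4°) = 57.11 m
total = 5.413 + 57.11 = 62.5 m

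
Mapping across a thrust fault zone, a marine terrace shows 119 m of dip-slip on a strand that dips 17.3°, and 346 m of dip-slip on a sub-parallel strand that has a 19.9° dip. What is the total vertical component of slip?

throw_A = 119 × sin(17.3°) = 35.39 m
throw_B = 346 × sin(19.9°) = 117.8 m
total = 35.39 + 117.8 = 153 m

153 m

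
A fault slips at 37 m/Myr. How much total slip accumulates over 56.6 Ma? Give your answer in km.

slip = rate × time = 37 m/Myr × 56.6 Ma = 2090 m = 2.09 km

2.09 km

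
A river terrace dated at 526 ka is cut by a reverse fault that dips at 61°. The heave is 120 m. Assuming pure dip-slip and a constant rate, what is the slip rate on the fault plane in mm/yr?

0.471 mm/yr

dip-slip = heave / cos(dip) = 120 m / cos(61°) = 247.5 m
rate = 247.5 m / 526 ka = 0.000471 m/yr = 0.471 mm/yr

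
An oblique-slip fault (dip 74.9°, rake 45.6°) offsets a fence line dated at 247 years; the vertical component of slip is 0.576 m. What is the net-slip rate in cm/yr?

dip-slip = throw / sin(dip) = 0.576 / sin(74.9°) = 0.5966 m
net slip = dip-slip / sin(rake) = 0.5966 / sin(45.6°) = 0.8350 m
rate = 0.8350 m / 247 years = 0.00338 m/yr = 0.338 cm/yr

0.338 cm/yr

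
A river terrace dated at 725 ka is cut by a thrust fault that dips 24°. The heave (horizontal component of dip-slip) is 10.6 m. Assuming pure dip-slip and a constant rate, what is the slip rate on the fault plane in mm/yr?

dip-slip = heave / cos(dip) = 10.6 m / cos(24°) = 11.60 m
rate = 11.60 m / 725 ka = 0.0000160 m/yr = 0.0160 mm/yr

0.0160 mm/yr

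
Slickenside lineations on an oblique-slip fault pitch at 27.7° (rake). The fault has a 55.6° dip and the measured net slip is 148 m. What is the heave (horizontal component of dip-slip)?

dip-slip = net slip × sin(rake) = 148 m × sin(27.7°) = 68.80 m
heave = dip-slip × cos(dip) = 68.80 × cos(55.6°) = 38.9 m

38.9 m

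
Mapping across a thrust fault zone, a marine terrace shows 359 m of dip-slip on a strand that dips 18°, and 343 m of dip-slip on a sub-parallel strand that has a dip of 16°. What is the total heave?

heave_A = 359 × cos(18°) = 341.4 m
heave_B = 343 × cos(16°) = 329.7 m
total = 341.4 + 329.7 = 671 m

671 m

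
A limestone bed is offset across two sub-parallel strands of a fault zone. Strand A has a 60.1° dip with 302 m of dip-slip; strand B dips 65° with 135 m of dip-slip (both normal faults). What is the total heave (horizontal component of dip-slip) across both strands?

heave_A = 302 × cos(60.1°) = 150.5 m
heave_B = 135 × cos(65°) = 57.05 m
total = 150.5 + 57.05 = 208 m

208 m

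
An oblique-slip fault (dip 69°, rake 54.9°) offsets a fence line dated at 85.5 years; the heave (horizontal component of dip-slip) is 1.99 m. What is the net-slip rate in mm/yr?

dip-slip = heave / cos(dip) = 1.99 / cos(69°) = 5.553 m
net slip = dip-slip / sin(rake) = 5.553 / sin(54.9°) = 6.787 m
rate = 6.787 m / 85.5 years = 0.0794 m/yr = 79.4 mm/yr

79.4 mm/yr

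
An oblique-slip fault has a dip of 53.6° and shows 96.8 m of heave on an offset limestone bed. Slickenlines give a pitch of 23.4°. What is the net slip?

411 m

dip-slip = heave / cos(dip) = 96.8 / cos(53.6°) = 163.1 m
net slip = dip-slip / sin(rake) = 163.1 / sin(23.4°) = 411 m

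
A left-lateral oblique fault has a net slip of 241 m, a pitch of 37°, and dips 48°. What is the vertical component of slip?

dip-slip = net slip × sin(rake) = 241 m × sin(37°) = 145 m
throw = dip-slip × sin(dip) = 145 × sin(48°) = 108 m

108 m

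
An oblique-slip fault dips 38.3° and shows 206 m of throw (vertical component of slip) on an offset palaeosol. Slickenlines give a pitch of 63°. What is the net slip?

373 m

dip-slip = throw / sin(dip) = 206 / sin(38.3°) = 332.4 m
net slip = dip-slip / sin(rake) = 332.4 / sin(63°) = 373 m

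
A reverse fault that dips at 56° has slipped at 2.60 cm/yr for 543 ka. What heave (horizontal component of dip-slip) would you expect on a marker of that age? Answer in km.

7.89 km

dip-slip = rate × time = 2.60 cm/yr × 543 ka = 14120 m
heave = dip-slip × cos(dip) = 14120 × cos(56°) = 7890 m = 7.89 km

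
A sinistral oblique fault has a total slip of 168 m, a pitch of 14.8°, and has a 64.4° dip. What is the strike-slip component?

162 m

strike-slip = net slip × cos(rake) = 168 m × cos(14.8°) = 162 m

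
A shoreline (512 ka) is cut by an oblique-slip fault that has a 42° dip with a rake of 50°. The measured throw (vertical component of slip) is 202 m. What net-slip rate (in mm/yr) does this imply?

dip-slip = throw / sin(dip) = 202 / sin(42°) = 301.9 m
net slip = dip-slip / sin(rake) = 301.9 / sin(50°) = 394.1 m
rate = 394.1 m / 512 ka = 0.000770 m/yr = 0.770 mm/yr

0.770 mm/yr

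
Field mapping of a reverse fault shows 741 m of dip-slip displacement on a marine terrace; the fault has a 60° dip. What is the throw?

throw = dip-slip × sin(dip) = 741 m × sin(60°) = 642 m

642 m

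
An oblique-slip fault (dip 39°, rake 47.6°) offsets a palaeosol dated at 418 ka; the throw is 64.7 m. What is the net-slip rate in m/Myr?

333 m/Myr

dip-slip = throw / sin(dip) = 64.7 / sin(39°) = 102.8 m
net slip = dip-slip / sin(rake) = 102.8 / sin(47.6°) = 139.2 m
rate = 139.2 m / 418 ka = 0.000333 m/yr = 333 m/Myr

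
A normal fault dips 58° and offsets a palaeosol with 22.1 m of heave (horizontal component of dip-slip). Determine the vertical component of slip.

throw = heave × tan(dip) = 22.1 × tan(58°) = 35.4 m

35.4 m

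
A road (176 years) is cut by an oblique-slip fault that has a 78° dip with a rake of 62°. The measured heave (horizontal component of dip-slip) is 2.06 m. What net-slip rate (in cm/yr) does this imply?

6.38 cm/yr

dip-slip = heave / cos(dip) = 2.06 / cos(78°) = 9.908 m
net slip = dip-slip / sin(rake) = 9.908 / sin(62°) = 11.22 m
rate = 11.22 m / 176 years = 0.0638 m/yr = 6.38 cm/yr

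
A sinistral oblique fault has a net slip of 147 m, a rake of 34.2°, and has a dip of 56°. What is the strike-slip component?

strike-slip = net slip × cos(rake) = 147 m × cos(34.2°) = 122 m

122 m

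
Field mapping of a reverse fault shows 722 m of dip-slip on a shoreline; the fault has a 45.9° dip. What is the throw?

518 m

throw = dip-slip × sin(dip) = 722 m × sin(45.9°) = 518 m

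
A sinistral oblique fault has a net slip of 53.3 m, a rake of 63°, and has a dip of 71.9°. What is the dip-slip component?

47.5 m

dip-slip = net slip × sin(rake) = 53.3 m × sin(63°) = 47.5 m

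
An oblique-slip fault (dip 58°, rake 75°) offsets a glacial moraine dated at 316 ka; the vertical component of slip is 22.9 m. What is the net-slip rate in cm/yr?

0.00885 cm/yr

dip-slip = throw / sin(dip) = 22.9 / sin(58°) = 27 m
net slip = dip-slip / sin(rake) = 27 / sin(75°) = 27.96 m
rate = 27.96 m / 316 ka = 0.0000885 m/yr = 0.00885 cm/yr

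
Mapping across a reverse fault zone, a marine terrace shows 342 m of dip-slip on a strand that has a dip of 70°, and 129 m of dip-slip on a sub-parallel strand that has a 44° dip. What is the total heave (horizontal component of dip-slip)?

210 m

heave_A = 342 × cos(70°) = 117 m
heave_B = 129 × cos(44°) = 92.79 m
total = 117 + 92.79 = 210 m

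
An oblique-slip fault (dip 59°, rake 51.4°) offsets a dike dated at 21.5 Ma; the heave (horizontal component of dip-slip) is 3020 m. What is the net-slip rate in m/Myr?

dip-slip = heave / cos(dip) = 3020 / cos(59°) = 5864 m
net slip = dip-slip / sin(rake) = 5864 / sin(51.4°) = 7503 m
rate = 7503 m / 21.5 Ma = 0.000349 m/yr = 349 m/Myr

349 m/Myr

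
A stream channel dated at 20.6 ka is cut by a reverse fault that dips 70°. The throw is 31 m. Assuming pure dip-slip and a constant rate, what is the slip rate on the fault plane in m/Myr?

dip-slip = throw / sin(dip) = 31 m / sin(70°) = 32.99 m
rate = 32.99 m / 20.6 ka = 0.00160 m/yr = 1600 m/Myr

1600 m/Myr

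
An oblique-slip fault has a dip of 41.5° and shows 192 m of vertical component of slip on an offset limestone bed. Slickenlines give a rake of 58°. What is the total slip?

342 m

dip-slip = throw / sin(dip) = 192 / sin(41.5°) = 289.8 m
net slip = dip-slip / sin(rake) = 289.8 / sin(58°) = 342 m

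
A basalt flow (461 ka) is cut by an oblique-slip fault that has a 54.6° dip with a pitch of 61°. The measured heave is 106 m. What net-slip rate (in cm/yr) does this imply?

0.0454 cm/yr

dip-slip = heave / cos(dip) = 106 / cos(54.6°) = 183 m
net slip = dip-slip / sin(rake) = 183 / sin(61°) = 209.2 m
rate = 209.2 m / 461 ka = 0.000454 m/yr = 0.0454 cm/yr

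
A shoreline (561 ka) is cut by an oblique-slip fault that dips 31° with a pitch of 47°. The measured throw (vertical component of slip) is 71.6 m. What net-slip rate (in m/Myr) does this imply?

339 m/Myr

dip-slip = throw / sin(dip) = 71.6 / sin(31°) = 139 m
net slip = dip-slip / sin(rake) = 139 / sin(47°) = 190.1 m
rate = 190.1 m / 561 ka = 0.000339 m/yr = 339 m/Myr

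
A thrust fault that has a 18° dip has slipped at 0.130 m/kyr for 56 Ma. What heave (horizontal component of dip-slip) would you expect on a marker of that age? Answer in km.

dip-slip = rate × time = 0.130 m/kyr × 56 Ma = 7280 m
heave = dip-slip × cos(dip) = 7280 × cos(18°) = 6920 m = 6.92 km

6.92 km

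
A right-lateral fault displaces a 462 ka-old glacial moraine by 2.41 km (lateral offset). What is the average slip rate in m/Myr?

rate = 2.41 km / 462 ka = 0.00522 m/yr = 5220 m/Myr

5220 m/Myr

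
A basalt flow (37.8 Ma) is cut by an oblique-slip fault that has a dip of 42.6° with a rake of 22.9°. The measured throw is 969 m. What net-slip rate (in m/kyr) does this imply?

dip-slip = throw / sin(dip) = 969 / sin(42.6°) = 1432 m
net slip = dip-slip / sin(rake) = 1432 / sin(22.9°) = 3679 m
rate = 3679 m / 37.8 Ma = 0.0000973 m/yr = 0.0973 m/kyr

0.0973 m/kyr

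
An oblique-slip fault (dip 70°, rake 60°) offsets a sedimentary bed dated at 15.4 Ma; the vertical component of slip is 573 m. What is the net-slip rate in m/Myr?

dip-slip = throw / sin(dip) = 573 / sin(70°) = 609.8 m
net slip = dip-slip / sin(rake) = 609.8 / sin(60°) = 704.1 m
rate = 704.1 m / 15.4 Ma = 0.0000457 m/yr = 45.7 m/Myr

45.7 m/Myr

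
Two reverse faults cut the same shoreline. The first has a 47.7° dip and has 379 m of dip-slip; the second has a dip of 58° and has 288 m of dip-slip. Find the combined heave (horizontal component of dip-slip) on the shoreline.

408 m

heave_A = 379 × cos(47.7°) = 255.1 m
heave_B = 288 × cos(58°) = 152.6 m
total = 255.1 + 152.6 = 408 m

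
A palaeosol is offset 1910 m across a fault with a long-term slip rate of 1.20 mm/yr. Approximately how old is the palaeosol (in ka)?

1590 ka

age = offset / rate = 1910 m / (1.20 mm/yr) = 1.59e+06 yr = 1590 ka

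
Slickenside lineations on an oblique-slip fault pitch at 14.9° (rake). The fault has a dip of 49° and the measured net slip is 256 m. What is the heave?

43.2 m

dip-slip = net slip × sin(rake) = 256 m × sin(14.9°) = 65.83 m
heave = dip-slip × cos(dip) = 65.83 × cos(49°) = 43.2 m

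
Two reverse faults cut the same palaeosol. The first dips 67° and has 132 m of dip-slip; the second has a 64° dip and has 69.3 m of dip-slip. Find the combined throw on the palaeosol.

throw_A = 132 × sin(67°) = 121.5 m
throw_B = 69.3 × sin(64°) = 62.29 m
total = 121.5 + 62.29 = 184 m

184 m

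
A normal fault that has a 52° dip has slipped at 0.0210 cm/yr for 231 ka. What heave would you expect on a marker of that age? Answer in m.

29.9 m

dip-slip = rate × time = 0.0210 cm/yr × 231 ka = 48.51 m
heave = dip-slip × cos(dip) = 48.51 × cos(52°) = 29.9 m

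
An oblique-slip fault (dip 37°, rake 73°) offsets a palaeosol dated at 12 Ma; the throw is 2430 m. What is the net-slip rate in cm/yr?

dip-slip = throw / sin(dip) = 2430 / sin(37°) = 4038 m
net slip = dip-slip / sin(rake) = 4038 / sin(73°) = 4222 m
rate = 4222 m / 12 Ma = 0.000352 m/yr = 0.0352 cm/yr

0.0352 cm/yr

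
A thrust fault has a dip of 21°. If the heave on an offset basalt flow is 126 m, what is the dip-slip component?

135 m

dip-slip = heave / cos(dip) = 126 / cos(21°) = 135 m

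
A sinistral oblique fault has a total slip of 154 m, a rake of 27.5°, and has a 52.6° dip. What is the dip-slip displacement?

dip-slip = net slip × sin(rake) = 154 m × sin(27.5°) = 71.1 m

71.1 m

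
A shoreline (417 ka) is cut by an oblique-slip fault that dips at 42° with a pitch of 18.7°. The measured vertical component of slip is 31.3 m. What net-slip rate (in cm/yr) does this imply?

0.0350 cm/yr

dip-slip = throw / sin(dip) = 31.3 / sin(42°) = 46.78 m
net slip = dip-slip / sin(rake) = 46.78 / sin(18.7°) = 145.9 m
rate = 145.9 m / 417 ka = 0.000350 m/yr = 0.0350 cm/yr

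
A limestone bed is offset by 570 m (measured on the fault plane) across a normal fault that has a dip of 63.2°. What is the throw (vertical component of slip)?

throw = dip-slip × sin(dip) = 570 m × sin(63.2°) = 509 m

509 m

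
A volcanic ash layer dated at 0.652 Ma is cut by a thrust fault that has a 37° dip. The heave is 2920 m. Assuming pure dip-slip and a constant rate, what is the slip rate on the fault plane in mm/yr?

5.61 mm/yr

dip-slip = heave / cos(dip) = 2920 m / cos(37°) = 3656 m
rate = 3656 m / 0.652 Ma = 0.00561 m/yr = 5.61 mm/yr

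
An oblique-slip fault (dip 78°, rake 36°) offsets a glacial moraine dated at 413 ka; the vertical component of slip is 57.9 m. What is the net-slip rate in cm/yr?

dip-slip = throw / sin(dip) = 57.9 / sin(78°) = 59.19 m
net slip = dip-slip / sin(rake) = 59.19 / sin(36°) = 100.7 m
rate = 100.7 m / 413 ka = 0.000244 m/yr = 0.0244 cm/yr

0.0244 cm/yr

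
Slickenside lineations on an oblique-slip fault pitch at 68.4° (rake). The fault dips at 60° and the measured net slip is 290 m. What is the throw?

234 m

dip-slip = net slip × sin(rake) = 290 m × sin(68.4°) = 269.6 m
throw = dip-slip × sin(dip) = 269.6 × sin(60°) = 234 m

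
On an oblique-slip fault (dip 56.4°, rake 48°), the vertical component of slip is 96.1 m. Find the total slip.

155 m

dip-slip = throw / sin(dip) = 96.1 / sin(56.4°) = 115.4 m
net slip = dip-slip / sin(rake) = 115.4 / sin(48°) = 155 m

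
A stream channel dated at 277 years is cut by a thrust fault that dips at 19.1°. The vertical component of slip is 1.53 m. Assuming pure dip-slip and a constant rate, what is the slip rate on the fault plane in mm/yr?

dip-slip = throw / sin(dip) = 1.53 m / sin(19.1°) = 4.676 m
rate = 4.676 m / 277 years = 0.0169 m/yr = 16.9 mm/yr

16.9 mm/yr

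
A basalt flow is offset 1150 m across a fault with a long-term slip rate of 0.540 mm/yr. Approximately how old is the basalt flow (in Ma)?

age = offset / rate = 1150 m / (0.540 mm/yr) = 2.13e+06 yr = 2.13 Ma

2.13 Ma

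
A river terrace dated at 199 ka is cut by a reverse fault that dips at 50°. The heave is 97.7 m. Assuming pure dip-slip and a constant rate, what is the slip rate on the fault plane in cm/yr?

dip-slip = heave / cos(dip) = 97.7 m / cos(50°) = 152 m
rate = 152 m / 199 ka = 0.000764 m/yr = 0.0764 cm/yr

0.0764 cm/yr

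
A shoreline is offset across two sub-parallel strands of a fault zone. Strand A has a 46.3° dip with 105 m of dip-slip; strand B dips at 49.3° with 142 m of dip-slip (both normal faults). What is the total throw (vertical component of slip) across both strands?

throw_A = 105 × sin(46.3°) = 75.91 m
throw_B = 142 × sin(49.3°) = 107.7 m
total = 75.91 + 107.7 = 184 m

184 m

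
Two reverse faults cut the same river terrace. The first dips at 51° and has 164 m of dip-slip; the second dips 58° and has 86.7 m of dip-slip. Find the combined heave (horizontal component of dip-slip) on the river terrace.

heave_A = 164 × cos(51°) = 103.2 m
heave_B = 86.7 × cos(58°) = 45.94 m
total = 103.2 + 45.94 = 149 m

149 m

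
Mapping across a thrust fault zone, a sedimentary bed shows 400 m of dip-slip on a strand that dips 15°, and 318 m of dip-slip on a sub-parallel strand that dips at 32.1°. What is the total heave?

656 m

heave_A = 400 × cos(15°) = 386.4 m
heave_B = 318 × cos(32.1°) = 269.4 m
total = 386.4 + 269.4 = 656 m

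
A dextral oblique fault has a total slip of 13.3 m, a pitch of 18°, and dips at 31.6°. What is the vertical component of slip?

2.15 m

dip-slip = net slip × sin(rake) = 13.3 m × sin(18°) = 4.110 m
throw = dip-slip × sin(dip) = 4.110 × sin(31.6°) = 2.15 m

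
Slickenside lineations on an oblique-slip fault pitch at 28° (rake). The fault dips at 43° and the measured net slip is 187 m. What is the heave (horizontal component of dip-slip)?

dip-slip = net slip × sin(rake) = 187 m × sin(28°) = 87.79 m
heave = dip-slip × cos(dip) = 87.79 × cos(43°) = 64.2 m

64.2 m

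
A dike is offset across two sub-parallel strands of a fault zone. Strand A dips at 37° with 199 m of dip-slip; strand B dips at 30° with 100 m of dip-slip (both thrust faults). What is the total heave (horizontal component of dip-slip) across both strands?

heave_A = 199 × cos(37°) = 158.9 m
heave_B = 100 × cos(30°) = 86.60 m
total = 158.9 + 86.60 = 246 m

246 m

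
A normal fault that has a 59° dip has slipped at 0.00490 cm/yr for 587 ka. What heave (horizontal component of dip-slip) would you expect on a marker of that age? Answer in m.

14.8 m

dip-slip = rate × time = 0.00490 cm/yr × 587 ka = 28.76 m
heave = dip-slip × cos(dip) = 28.76 × cos(59°) = 14.8 m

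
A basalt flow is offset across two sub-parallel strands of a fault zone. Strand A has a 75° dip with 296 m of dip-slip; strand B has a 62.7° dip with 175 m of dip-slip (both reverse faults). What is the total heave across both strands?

heave_A = 296 × cos(75°) = 76.61 m
heave_B = 175 × cos(62.7°) = 80.26 m
total = 76.61 + 80.26 = 157 m

157 m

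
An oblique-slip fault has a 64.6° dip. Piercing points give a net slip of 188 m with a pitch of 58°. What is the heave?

68.4 m

dip-slip = net slip × sin(rake) = 188 m × sin(58°) = 159.4 m
heave = dip-slip × cos(dip) = 159.4 × cos(64.6°) = 68.4 m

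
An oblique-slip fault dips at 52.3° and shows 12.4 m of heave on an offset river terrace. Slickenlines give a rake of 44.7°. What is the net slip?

dip-slip = heave / cos(dip) = 12.4 / cos(52.3°) = 20.28 m
net slip = dip-slip / sin(rake) = 20.28 / sin(44.7°) = 28.8 m

28.8 m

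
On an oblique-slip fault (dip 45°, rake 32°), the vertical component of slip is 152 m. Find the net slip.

dip-slip = throw / sin(dip) = 152 / sin(45°) = 215 m
net slip = dip-slip / sin(rake) = 215 / sin(32°) = 406 m

406 m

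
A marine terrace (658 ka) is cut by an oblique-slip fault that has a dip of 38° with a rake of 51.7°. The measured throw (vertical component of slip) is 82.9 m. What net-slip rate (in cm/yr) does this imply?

dip-slip = throw / sin(dip) = 82.9 / sin(38°) = 134.7 m
net slip = dip-slip / sin(rake) = 134.7 / sin(51.7°) = 171.6 m
rate = 171.6 m / 658 ka = 0.000261 m/yr = 0.0261 cm/yr

0.0261 cm/yr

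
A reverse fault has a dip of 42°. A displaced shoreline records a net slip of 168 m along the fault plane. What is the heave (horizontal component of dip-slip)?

125 m

heave = dip-slip × cos(dip) = 168 m × cos(42°) = 125 m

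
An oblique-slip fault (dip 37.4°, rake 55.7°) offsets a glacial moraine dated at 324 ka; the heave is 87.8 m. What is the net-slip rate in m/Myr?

413 m/Myr

dip-slip = heave / cos(dip) = 87.8 / cos(37.4°) = 110.5 m
net slip = dip-slip / sin(rake) = 110.5 / sin(55.7°) = 133.8 m
rate = 133.8 m / 324 ka = 0.000413 m/yr = 413 m/Myr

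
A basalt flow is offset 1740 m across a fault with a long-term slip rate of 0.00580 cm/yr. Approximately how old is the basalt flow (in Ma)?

age = offset / rate = 1740 m / (0.00580 cm/yr) = 3e+07 yr = 30 Ma

30 Ma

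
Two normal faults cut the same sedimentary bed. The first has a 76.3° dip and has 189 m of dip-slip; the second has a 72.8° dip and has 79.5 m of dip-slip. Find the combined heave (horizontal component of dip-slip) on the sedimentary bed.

heave_A = 189 × cos(76.3°) = 44.76 m
heave_B = 79.5 × cos(72.8°) = 23.51 m
total = 44.76 + 23.51 = 68.3 m

68.3 m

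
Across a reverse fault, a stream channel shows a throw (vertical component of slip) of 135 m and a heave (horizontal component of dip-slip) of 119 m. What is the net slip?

net slip = √(throw² + heave²) = √(135² + 119²) = 180 m

180 m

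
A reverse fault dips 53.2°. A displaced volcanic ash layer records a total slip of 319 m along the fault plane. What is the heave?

191 m

heave = dip-slip × cos(dip) = 319 m × cos(53.2°) = 191 m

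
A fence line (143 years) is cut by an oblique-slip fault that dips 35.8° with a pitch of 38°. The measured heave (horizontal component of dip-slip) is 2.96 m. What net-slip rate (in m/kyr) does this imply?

dip-slip = heave / cos(dip) = 2.96 / cos(35.8°) = 3.650 m
net slip = dip-slip / sin(rake) = 3.650 / sin(38°) = 5.928 m
rate = 5.928 m / 143 years = 0.0415 m/yr = 41.5 m/kyr

41.5 m/kyr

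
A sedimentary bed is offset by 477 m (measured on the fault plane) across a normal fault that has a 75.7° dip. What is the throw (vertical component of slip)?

throw = dip-slip × sin(dip) = 477 m × sin(75.7°) = 462 m

462 m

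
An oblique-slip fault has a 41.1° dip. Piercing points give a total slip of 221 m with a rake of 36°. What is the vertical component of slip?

dip-slip = net slip × sin(rake) = 221 m × sin(36°) = 129.9 m
throw = dip-slip × sin(dip) = 129.9 × sin(41.1°) = 85.4 m

85.4 m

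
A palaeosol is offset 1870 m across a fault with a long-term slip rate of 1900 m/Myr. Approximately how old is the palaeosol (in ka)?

age = offset / rate = 1870 m / (1900 m/Myr) = 984000 yr = 984 ka

984 ka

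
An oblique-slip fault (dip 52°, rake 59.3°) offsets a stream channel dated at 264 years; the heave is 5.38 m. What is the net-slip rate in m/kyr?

38.5 m/kyr

dip-slip = heave / cos(dip) = 5.38 / cos(52°) = 8.739 m
net slip = dip-slip / sin(rake) = 8.739 / sin(59.3°) = 10.16 m
rate = 10.16 m / 264 years = 0.0385 m/yr = 38.5 m/kyr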